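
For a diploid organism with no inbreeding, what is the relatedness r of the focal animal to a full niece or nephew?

Full aunt/uncle↔niece/nephew: two paths of length 3 through the shared grandparent pair: r = 2·(1/2)^3 = 1/4.

0.25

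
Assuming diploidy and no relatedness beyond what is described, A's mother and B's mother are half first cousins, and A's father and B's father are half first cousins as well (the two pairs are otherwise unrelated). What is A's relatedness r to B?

With two independent routes of shared ancestry, r is the sum of the two contributions.
A and B are related in two ways: half second cousins through their mothers (r = 1/64) and half second cousins through their fathers (r = 1/64).
r = 1/64 + 1/64 = 1/32 = 0.03125.

0.03125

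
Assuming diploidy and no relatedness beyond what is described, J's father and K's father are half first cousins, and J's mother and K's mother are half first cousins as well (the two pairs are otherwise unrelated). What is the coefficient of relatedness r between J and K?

Relatedness sums over independent paths through distinct common ancestors.
J and K are related in two ways: half second cousins through their fathers (r = 1/64) and half second cousins through their mothers (r = 1/64).
r = 1/64 + 1/64 = 1/32 = 0.03125.

0.03125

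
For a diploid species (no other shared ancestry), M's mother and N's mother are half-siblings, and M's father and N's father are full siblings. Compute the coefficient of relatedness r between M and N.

With two independent routes of shared ancestry, r is the sum of the two contributions.
M and N are related in two ways: half first cousins through their mothers (r = 1/16) and first cousins through their fathers (r = 1/8).
r = 1/16 + 1/8 = 3/16 = 0.1875.

0.1875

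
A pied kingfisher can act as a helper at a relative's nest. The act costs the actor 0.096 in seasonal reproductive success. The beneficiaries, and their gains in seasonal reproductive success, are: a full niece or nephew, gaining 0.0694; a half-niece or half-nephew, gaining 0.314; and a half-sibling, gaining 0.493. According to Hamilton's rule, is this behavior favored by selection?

Yes

Hamilton's rule: the trait is favored when the sum of r·B over every recipient exceeds the actor's cost C.
r to a full niece or nephew = 1/4 (full aunt/uncle↔niece/nephew: two paths of length 3 through the shared grandparent pair: r = 2·(1/2)^3 = 1/4).
r to a half-niece or half-nephew = 1/8 (half-aunt/uncle↔niece/nephew: one path of length 3: r = (1/2)^3 = 1/8).
r to a half-sibling = 1/4 (half-sibs share one parent — one path of length 2: r = (1/2)^2 = 1/4).
Summing one r·B term per recipient: 1·0.25·0.0694 + 1·0.125·0.314 + 1·0.25·0.493 = 0.17985.
0.17985 > 0.096: the indirect benefit exceeds the cost.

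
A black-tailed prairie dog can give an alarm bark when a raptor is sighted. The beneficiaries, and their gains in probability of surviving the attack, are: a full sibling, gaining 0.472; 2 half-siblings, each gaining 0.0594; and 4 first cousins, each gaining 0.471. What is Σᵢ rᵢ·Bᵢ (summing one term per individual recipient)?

0.5012

r to a full sibling = 0.5 (full sibs share both parents — two paths of length 2: r = 2·(1/2)^2 = 1/2).
r to a half-sibling = 0.25 (half-sibs share one parent — one path of length 2: r = (1/2)^2 = 1/4).
r to a first cousin = 0.125 (first cousins share one grandparent pair — two paths of length 4: r = 2·(1/2)^4 = 1/8).
Summing one r·B term per recipient: 1·0.5·0.472 + 2·0.25·0.0594 + 4·0.125·0.471 = 0.5012.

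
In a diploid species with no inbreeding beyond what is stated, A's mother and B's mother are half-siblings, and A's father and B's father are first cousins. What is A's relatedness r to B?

With two independent routes of shared ancestry, r is the sum of the two contributions.
A and B are related in two ways: half first cousins through their mothers (r = 1/16) and second cousins through their fathers (r = 1/32).
r = 1/16 + 1/32 = 0.09375.

0.09375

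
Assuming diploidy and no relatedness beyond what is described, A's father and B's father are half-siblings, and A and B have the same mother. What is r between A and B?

Wright's path rule: contributions from independent ancestry routes add.
A and B are related in two ways: half first cousins through their fathers (r = 1/16) and half-sibs through their shared mother (r = 1/4).
r = 1/16 + 1/4 = 5/16 = 0.3125.

0.3125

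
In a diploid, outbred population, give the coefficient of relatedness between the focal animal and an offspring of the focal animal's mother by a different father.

Each parent–offspring link contributes a factor of 1/2, and independent paths through distinct common ancestors add.
Half-sibs share one parent — one path of length 2: r = (1/2)^2 = 1/4.

0.25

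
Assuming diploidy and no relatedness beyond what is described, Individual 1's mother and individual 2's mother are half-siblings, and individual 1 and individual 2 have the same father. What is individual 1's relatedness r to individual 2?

0.3125

Wright's path rule: contributions from independent ancestry routes add.
Individual 1 and individual 2 are related in two ways: half first cousins through their mothers (r = 1/16) and half-sibs through their shared father (r = 1/4).
r = 1/16 + 1/4 = 5/16 = 0.3125.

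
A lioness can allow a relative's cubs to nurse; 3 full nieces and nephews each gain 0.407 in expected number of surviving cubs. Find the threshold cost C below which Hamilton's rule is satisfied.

r to a full niece or nephew = 0.25 (full aunt/uncle↔niece/nephew: two paths of length 3 through the shared grandparent pair: r = 2·(1/2)^3 = 1/4).
Hamilton's rule: n·r·B > C, so the trait is favored while C < n·r·B = 3·0.25·0.407 = 0.30525.

0.30525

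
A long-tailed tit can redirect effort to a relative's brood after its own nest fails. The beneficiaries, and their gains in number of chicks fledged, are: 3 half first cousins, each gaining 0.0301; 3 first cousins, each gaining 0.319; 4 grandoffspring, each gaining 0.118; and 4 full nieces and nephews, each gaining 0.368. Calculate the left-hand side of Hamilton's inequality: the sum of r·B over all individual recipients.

0.61126875

r to a half first cousin = 0.0625 (half first cousins share one grandparent — one path of length 4: r = (1/2)^4 = 1/16).
r to a first cousin = 0.125 (first cousins share one grandparent pair — two paths of length 4: r = 2·(1/2)^4 = 1/8).
r to a grandoffspring = 0.25 (two parent–offspring links: r = (1/2)^2 = 1/4).
r to a full niece or nephew = 0.25 (full aunt/uncle↔niece/nephew: two paths of length 3 through the shared grandparent pair: r = 2·(1/2)^3 = 1/4).
Summing one r·B term per recipient: 3·0.0625·0.0301 + 3·0.125·0.319 + 4·0.25·0.118 + 4·0.25·0.368 = 0.61126875.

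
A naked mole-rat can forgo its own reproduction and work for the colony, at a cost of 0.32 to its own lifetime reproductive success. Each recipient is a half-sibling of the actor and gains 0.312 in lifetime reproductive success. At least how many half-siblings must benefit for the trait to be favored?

r to a half-sibling = 0.25 (half-sibs share one parent — one path of length 2: r = (1/2)^2 = 1/4).
Hamilton's rule: n·r·B > C  ⇒  n > C/(r·B) = 0.32/(0.25·0.312) = 4.103.
The smallest integer exceeding 4.103 is 5.

5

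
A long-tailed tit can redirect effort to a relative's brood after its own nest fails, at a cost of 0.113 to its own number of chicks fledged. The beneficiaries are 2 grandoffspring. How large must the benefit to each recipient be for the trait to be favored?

r to a grandoffspring = 0.25 (two parent–offspring links: r = (1/2)^2 = 1/4).
Hamilton's rule with n recipients of equal r: n·r·B > C, so B > C/(n·r) = 0.113/(2·0.25) = 0.226.

0.226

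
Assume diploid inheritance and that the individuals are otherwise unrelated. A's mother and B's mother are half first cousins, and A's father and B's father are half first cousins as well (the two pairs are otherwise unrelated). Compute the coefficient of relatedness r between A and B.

0.03125

Wright's path rule: contributions from independent ancestry routes add.
A and B are related in two ways: half second cousins through their mothers (r = 1/64) and half second cousins through their fathers (r = 1/64).
r = 1/64 + 1/64 = 1/32 = 0.03125.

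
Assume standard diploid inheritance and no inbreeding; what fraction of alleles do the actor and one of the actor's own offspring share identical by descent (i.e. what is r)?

0.5

Each parent–offspring link contributes a factor of 1/2, and independent paths through distinct common ancestors add.
One parent–offspring link: r = (1/2)^1 = 1/2.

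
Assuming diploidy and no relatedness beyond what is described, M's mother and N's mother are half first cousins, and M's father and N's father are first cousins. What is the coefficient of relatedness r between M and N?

Independent pedigree routes through distinct common ancestors add.
M and N are related in two ways: half second cousins through their mothers (r = 1/64) and second cousins through their fathers (r = 1/32).
r = 1/64 + 1/32 = 0.046875.

0.046875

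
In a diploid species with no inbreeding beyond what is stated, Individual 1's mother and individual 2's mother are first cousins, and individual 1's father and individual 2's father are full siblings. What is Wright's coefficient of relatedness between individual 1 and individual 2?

Independent pedigree routes through distinct common ancestors add.
Individual 1 and individual 2 are related in two ways: second cousins through their mothers (r = 1/32) and first cousins through their fathers (r = 1/8).
r = 1/32 + 1/8 = 0.15625.

0.15625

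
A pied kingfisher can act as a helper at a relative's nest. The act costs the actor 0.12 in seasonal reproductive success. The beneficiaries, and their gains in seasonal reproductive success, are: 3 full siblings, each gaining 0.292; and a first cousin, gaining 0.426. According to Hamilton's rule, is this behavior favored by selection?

Hamilton's rule: the trait is favored when the sum of r·B over every recipient exceeds the actor's cost C.
r to a full sibling = 0.5 (full sibs share both parents — two paths of length 2: r = 2·(1/2)^2 = 1/2).
r to a first cousin = 0.125 (first cousins share one grandparent pair — two paths of length 4: r = 2·(1/2)^4 = 1/8).
Summing one r·B term per recipient: 3·0.5·0.292 + 1·0.125·0.426 = 0.49125.
0.49125 > 0.12: the indirect benefit exceeds the cost.

Yes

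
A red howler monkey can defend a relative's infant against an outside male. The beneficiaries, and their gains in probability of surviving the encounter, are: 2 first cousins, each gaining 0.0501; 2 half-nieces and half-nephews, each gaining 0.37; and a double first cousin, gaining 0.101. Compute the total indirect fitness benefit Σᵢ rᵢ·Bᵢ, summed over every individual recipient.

0.130275

r to a first cousin = 1/8 (first cousins share one grandparent pair — two paths of length 4: r = 2·(1/2)^4 = 1/8).
r to a half-niece or half-nephew = 0.125 (half-aunt/uncle↔niece/nephew: one path of length 3: r = (1/2)^3 = 1/8).
r to a double first cousin = 1/4 (double first cousins share both grandparent pairs — four paths of length 4: r = 4·(1/2)^4 = 1/4).
Summing one r·B term per recipient: 2·0.125·0.0501 + 2·0.125·0.37 + 1·0.25·0.101 = 0.130275.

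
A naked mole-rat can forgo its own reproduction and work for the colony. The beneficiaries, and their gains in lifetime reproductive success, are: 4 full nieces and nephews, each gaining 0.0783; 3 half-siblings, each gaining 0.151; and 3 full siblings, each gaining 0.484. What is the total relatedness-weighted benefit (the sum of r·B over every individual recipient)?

r to a full niece or nephew = 1/4 (full aunt/uncle↔niece/nephew: two paths of length 3 through the shared grandparent pair: r = 2·(1/2)^3 = 1/4).
r to a half-sibling = 0.25 (half-sibs share one parent — one path of length 2: r = (1/2)^2 = 1/4).
r to a full sibling = 0.5 (full sibs share both parents — two paths of length 2: r = 2·(1/2)^2 = 1/2).
Summing one r·B term per recipient: 4·0.25·0.0783 + 3·0.25·0.151 + 3·0.5·0.484 = 0.91755.

0.91755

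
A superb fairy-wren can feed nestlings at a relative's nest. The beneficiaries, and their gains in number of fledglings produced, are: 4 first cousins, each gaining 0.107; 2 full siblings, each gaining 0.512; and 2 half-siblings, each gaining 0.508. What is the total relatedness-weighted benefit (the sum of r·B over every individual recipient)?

r to a first cousin = 0.125 (first cousins share one grandparent pair — two paths of length 4: r = 2·(1/2)^4 = 1/8).
r to a full sibling = 0.5 (full sibs share both parents — two paths of length 2: r = 2·(1/2)^2 = 1/2).
r to a half-sibling = 1/4 (half-sibs share one parent — one path of length 2: r = (1/2)^2 = 1/4).
Summing one r·B term per recipient: 4·0.125·0.107 + 2·0.5·0.512 + 2·0.25·0.508 = 0.8195.

0.8195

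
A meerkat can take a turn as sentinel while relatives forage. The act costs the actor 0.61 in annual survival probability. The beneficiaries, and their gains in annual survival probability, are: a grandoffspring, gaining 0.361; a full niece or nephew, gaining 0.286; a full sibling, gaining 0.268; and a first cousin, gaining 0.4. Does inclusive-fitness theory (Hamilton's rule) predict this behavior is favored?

No

Hamilton's rule: the trait is favored when the sum of r·B over every recipient exceeds the actor's cost C.
r to a grandoffspring = 0.25 (two parent–offspring links: r = (1/2)^2 = 1/4).
r to a full niece or nephew = 0.25 (full aunt/uncle↔niece/nephew: two paths of length 3 through the shared grandparent pair: r = 2·(1/2)^3 = 1/4).
r to a full sibling = 1/2 (full sibs share both parents — two paths of length 2: r = 2·(1/2)^2 = 1/2).
r to a first cousin = 0.125 (first cousins share one grandparent pair — two paths of length 4: r = 2·(1/2)^4 = 1/8).
Summing one r·B term per recipient: 1·0.25·0.361 + 1·0.25·0.286 + 1·0.5·0.268 + 1·0.125·0.4 = 0.34575.
0.34575 < 0.61: the indirect benefit is less than the cost.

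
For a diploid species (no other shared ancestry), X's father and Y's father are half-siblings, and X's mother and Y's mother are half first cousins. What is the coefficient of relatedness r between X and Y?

0.078125

Wright's path rule: contributions from independent ancestry routes add.
X and Y are related in two ways: half first cousins through their fathers (r = 1/16) and half second cousins through their mothers (r = 1/64).
r = 1/16 + 1/64 = 0.078125.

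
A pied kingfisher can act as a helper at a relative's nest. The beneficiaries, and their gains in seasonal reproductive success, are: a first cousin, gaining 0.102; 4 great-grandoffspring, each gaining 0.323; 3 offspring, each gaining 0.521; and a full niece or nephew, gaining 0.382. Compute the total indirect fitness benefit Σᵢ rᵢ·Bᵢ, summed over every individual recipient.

1.05125

r to a first cousin = 0.125 (first cousins share one grandparent pair — two paths of length 4: r = 2·(1/2)^4 = 1/8).
r to a great-grandoffspring = 0.125 (three parent–offspring links: r = (1/2)^3 = 1/8).
r to an offspring = 1/2 (one parent–offspring link: r = (1/2)^1 = 1/2).
r to a full niece or nephew = 0.25 (full aunt/uncle↔niece/nephew: two paths of length 3 through the shared grandparent pair: r = 2·(1/2)^3 = 1/4).
Summing one r·B term per recipient: 1·0.125·0.102 + 4·0.125·0.323 + 3·0.5·0.521 + 1·0.25·0.382 = 1.05125.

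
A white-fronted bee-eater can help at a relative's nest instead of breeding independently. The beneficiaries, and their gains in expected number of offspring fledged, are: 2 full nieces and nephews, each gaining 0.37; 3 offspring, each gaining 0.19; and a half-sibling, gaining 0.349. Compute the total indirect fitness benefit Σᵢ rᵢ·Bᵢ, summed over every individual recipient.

r to a full niece or nephew = 1/4 (full aunt/uncle↔niece/nephew: two paths of length 3 through the shared grandparent pair: r = 2·(1/2)^3 = 1/4).
r to an offspring = 1/2 (one parent–offspring link: r = (1/2)^1 = 1/2).
r to a half-sibling = 1/4 (half-sibs share one parent — one path of length 2: r = (1/2)^2 = 1/4).
Summing one r·B term per recipient: 2·0.25·0.37 + 3·0.5·0.19 + 1·0.25·0.349 = 0.55725.

0.55725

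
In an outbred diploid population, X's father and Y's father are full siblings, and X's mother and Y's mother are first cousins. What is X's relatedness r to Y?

0.15625

Independent pedigree routes through distinct common ancestors add.
X and Y are related in two ways: first cousins through their fathers (r = 1/8) and second cousins through their mothers (r = 1/32).
r = 1/8 + 1/32 = 0.15625.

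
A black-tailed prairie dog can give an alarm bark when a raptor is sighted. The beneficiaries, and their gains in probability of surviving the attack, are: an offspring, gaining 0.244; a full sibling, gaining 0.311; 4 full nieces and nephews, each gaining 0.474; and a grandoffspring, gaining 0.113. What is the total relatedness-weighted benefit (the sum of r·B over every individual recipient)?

r to an offspring = 1/2 (one parent–offspring link: r = (1/2)^1 = 1/2).
r to a full sibling = 0.5 (full sibs share both parents — two paths of length 2: r = 2·(1/2)^2 = 1/2).
r to a full niece or nephew = 1/4 (full aunt/uncle↔niece/nephew: two paths of length 3 through the shared grandparent pair: r = 2·(1/2)^3 = 1/4).
r to a grandoffspring = 1/4 (two parent–offspring links: r = (1/2)^2 = 1/4).
Summing one r·B term per recipient: 1·0.5·0.244 + 1·0.5·0.311 + 4·0.25·0.474 + 1·0.25·0.113 = 0.77975.

0.77975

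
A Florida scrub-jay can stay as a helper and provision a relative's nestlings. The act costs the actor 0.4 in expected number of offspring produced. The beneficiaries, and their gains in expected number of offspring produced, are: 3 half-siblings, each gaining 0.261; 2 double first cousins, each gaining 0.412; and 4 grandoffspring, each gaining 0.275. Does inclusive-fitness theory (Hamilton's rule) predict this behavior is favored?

Yes

Hamilton's rule: the trait is favored when the sum of r·B over every recipient exceeds the actor's cost C.
r to a half-sibling = 1/4 (half-sibs share one parent — one path of length 2: r = (1/2)^2 = 1/4).
r to a double first cousin = 1/4 (double first cousins share both grandparent pairs — four paths of length 4: r = 4·(1/2)^4 = 1/4).
r to a grandoffspring = 0.25 (two parent–offspring links: r = (1/2)^2 = 1/4).
Summing one r·B term per recipient: 3·0.25·0.261 + 2·0.25·0.412 + 4·0.25·0.275 = 0.67675.
0.67675 > 0.4: the indirect benefit exceeds the cost.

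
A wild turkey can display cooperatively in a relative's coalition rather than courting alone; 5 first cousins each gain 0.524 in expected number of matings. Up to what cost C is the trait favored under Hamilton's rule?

r to a first cousin = 0.125 (first cousins share one grandparent pair — two paths of length 4: r = 2·(1/2)^4 = 1/8).
Hamilton's rule: n·r·B > C, so the trait is favored while C < n·r·B = 5·0.125·0.524 = 0.3275.

0.3275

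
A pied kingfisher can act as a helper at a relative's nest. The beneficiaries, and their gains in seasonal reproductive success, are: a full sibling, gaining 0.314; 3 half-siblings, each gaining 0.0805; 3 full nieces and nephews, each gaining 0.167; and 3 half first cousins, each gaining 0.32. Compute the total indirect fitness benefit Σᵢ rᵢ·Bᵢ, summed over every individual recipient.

r to a full sibling = 0.5 (full sibs share both parents — two paths of length 2: r = 2·(1/2)^2 = 1/2).
r to a half-sibling = 1/4 (half-sibs share one parent — one path of length 2: r = (1/2)^2 = 1/4).
r to a full niece or nephew = 0.25 (full aunt/uncle↔niece/nephew: two paths of length 3 through the shared grandparent pair: r = 2·(1/2)^3 = 1/4).
r to a half first cousin = 0.0625 (half first cousins share one grandparent — one path of length 4: r = (1/2)^4 = 1/16).
Summing one r·B term per recipient: 1·0.5·0.314 + 3·0.25·0.0805 + 3·0.25·0.167 + 3·0.0625·0.32 = 0.402625.

0.402625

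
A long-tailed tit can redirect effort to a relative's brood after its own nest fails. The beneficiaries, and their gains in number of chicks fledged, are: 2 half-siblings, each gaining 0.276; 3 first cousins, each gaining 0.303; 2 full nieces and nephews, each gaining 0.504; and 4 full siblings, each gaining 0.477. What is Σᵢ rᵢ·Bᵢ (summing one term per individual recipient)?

r to a half-sibling = 0.25 (half-sibs share one parent — one path of length 2: r = (1/2)^2 = 1/4).
r to a first cousin = 1/8 (first cousins share one grandparent pair — two paths of length 4: r = 2·(1/2)^4 = 1/8).
r to a full niece or nephew = 1/4 (full aunt/uncle↔niece/nephew: two paths of length 3 through the shared grandparent pair: r = 2·(1/2)^3 = 1/4).
r to a full sibling = 0.5 (full sibs share both parents — two paths of length 2: r = 2·(1/2)^2 = 1/2).
Summing one r·B term per recipient: 2·0.25·0.276 + 3·0.125·0.303 + 2·0.25·0.504 + 4·0.5·0.477 = 1.457625.

1.457625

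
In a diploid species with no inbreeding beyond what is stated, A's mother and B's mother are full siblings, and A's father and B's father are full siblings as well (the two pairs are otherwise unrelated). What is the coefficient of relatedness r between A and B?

0.25

Wright's path rule: contributions from independent ancestry routes add.
A and B are related in two ways: first cousins through their mothers (r = 1/8) and first cousins through their fathers (r = 1/8) — i.e. double first cousins.
r = 1/8 + 1/8 = 0.25.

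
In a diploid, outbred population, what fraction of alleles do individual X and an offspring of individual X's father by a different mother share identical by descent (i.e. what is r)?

Each parent–offspring link contributes a factor of 1/2, and independent paths through distinct common ancestors add.
Half-sibs share one parent — one path of length 2: r = (1/2)^2 = 1/4.

0.25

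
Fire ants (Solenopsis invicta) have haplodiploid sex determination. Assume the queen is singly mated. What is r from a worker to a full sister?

Haplodiploid full sisters inherit their father's entire haploid genome identically (contributing 1/2) and on average half of their mother's contribution (1/2 · 1/2 = 1/4); r = 1/2 + 1/4 = 3/4.

0.75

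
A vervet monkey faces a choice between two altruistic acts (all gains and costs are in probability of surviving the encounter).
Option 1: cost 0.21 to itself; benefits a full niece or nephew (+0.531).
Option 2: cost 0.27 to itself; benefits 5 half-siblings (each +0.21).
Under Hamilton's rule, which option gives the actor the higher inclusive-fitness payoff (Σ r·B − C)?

Option 2

Option 1: r to a full niece or nephew = 0.25.
Option 1: Σ r·B − C = (1·0.25·0.531) − 0.21 = -0.07725.
Option 2: r to a half-sibling = 0.25.
Option 2: Σ r·B − C = (5·0.25·0.21) − 0.27 = -0.0075.
Option 2 has the higher net inclusive-fitness payoff.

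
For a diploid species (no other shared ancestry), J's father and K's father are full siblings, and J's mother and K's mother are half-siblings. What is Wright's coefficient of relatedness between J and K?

0.1875

Wright's path rule: contributions from independent ancestry routes add.
J and K are related in two ways: first cousins through their fathers (r = 1/8) and half first cousins through their mothers (r = 1/16).
r = 1/8 + 1/16 = 0.1875.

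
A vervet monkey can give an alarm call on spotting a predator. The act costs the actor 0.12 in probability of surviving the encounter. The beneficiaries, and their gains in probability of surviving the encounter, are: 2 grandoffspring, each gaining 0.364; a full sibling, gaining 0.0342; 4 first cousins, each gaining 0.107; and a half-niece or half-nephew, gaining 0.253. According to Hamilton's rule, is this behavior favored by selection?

Hamilton's rule: the trait is favored when the sum of r·B over every recipient exceeds the actor's cost C.
r to a grandoffspring = 0.25 (two parent–offspring links: r = (1/2)^2 = 1/4).
r to a full sibling = 0.5 (full sibs share both parents — two paths of length 2: r = 2·(1/2)^2 = 1/2).
r to a first cousin = 0.125 (first cousins share one grandparent pair — two paths of length 4: r = 2·(1/2)^4 = 1/8).
r to a half-niece or half-nephew = 0.125 (half-aunt/uncle↔niece/nephew: one path of length 3: r = (1/2)^3 = 1/8).
Summing one r·B term per recipient: 2·0.25·0.364 + 1·0.5·0.0342 + 4·0.125·0.107 + 1·0.125·0.253 = 0.284225.
0.284225 > 0.12: the indirect benefit exceeds the cost.

Yes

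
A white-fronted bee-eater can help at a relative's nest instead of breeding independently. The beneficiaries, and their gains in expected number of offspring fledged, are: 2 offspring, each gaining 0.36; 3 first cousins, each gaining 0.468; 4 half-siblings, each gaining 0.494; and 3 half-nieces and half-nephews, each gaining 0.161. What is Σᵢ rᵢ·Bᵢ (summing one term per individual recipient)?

1.089875

r to an offspring = 0.5 (one parent–offspring link: r = (1/2)^1 = 1/2).
r to a first cousin = 0.125 (first cousins share one grandparent pair — two paths of length 4: r = 2·(1/2)^4 = 1/8).
r to a half-sibling = 0.25 (half-sibs share one parent — one path of length 2: r = (1/2)^2 = 1/4).
r to a half-niece or half-nephew = 1/8 (half-aunt/uncle↔niece/nephew: one path of length 3: r = (1/2)^3 = 1/8).
Summing one r·B term per recipient: 2·0.5·0.36 + 3·0.125·0.468 + 4·0.25·0.494 + 3·0.125·0.161 = 1.089875.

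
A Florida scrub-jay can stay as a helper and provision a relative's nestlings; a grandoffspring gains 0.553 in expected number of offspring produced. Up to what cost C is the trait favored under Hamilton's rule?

r to a grandoffspring = 1/4 (two parent–offspring links: r = (1/2)^2 = 1/4).
Hamilton's rule: n·r·B > C, so the trait is favored while C < n·r·B = 1·0.25·0.553 = 0.13825.

0.13825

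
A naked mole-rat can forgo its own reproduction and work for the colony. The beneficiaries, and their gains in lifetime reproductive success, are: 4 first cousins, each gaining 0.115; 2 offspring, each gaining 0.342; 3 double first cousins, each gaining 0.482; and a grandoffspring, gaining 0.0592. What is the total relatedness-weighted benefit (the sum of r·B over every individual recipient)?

0.7758

r to a first cousin = 1/8 (first cousins share one grandparent pair — two paths of length 4: r = 2·(1/2)^4 = 1/8).
r to an offspring = 1/2 (one parent–offspring link: r = (1/2)^1 = 1/2).
r to a double first cousin = 1/4 (double first cousins share both grandparent pairs — four paths of length 4: r = 4·(1/2)^4 = 1/4).
r to a grandoffspring = 0.25 (two parent–offspring links: r = (1/2)^2 = 1/4).
Summing one r·B term per recipient: 4·0.125·0.115 + 2·0.5·0.342 + 3·0.25·0.482 + 1·0.25·0.0592 = 0.7758.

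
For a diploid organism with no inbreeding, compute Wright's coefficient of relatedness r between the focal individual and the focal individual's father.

Each parent–offspring link contributes a factor of 1/2, and independent paths through distinct common ancestors add.
One parent–offspring link: r = (1/2)^1 = 1/2.

0.5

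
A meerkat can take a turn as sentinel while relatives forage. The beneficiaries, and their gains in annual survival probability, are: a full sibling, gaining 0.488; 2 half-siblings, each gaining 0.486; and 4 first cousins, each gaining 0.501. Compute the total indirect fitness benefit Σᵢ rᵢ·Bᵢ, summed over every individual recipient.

0.7375

r to a full sibling = 1/2 (full sibs share both parents — two paths of length 2: r = 2·(1/2)^2 = 1/2).
r to a half-sibling = 1/4 (half-sibs share one parent — one path of length 2: r = (1/2)^2 = 1/4).
r to a first cousin = 0.125 (first cousins share one grandparent pair — two paths of length 4: r = 2·(1/2)^4 = 1/8).
Summing one r·B term per recipient: 1·0.5·0.488 + 2·0.25·0.486 + 4·0.125·0.501 = 0.7375.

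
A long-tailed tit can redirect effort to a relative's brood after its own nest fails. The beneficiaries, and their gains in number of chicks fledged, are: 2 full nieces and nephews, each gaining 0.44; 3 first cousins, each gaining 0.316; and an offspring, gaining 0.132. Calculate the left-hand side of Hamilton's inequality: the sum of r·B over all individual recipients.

0.4045

r to a full niece or nephew = 0.25 (full aunt/uncle↔niece/nephew: two paths of length 3 through the shared grandparent pair: r = 2·(1/2)^3 = 1/4).
r to a first cousin = 0.125 (first cousins share one grandparent pair — two paths of length 4: r = 2·(1/2)^4 = 1/8).
r to an offspring = 1/2 (one parent–offspring link: r = (1/2)^1 = 1/2).
Summing one r·B term per recipient: 2·0.25·0.44 + 3·0.125·0.316 + 1·0.5·0.132 = 0.4045.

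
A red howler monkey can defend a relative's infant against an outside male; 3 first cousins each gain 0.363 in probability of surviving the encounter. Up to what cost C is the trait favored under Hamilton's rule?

0.136125

r to a first cousin = 0.125 (first cousins share one grandparent pair — two paths of length 4: r = 2·(1/2)^4 = 1/8).
Hamilton's rule: n·r·B > C, so the trait is favored while C < n·r·B = 3·0.125·0.363 = 0.136125.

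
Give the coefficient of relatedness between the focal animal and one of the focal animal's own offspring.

0.5

Each parent–offspring link contributes a factor of 1/2, and independent paths through distinct common ancestors add.
One parent–offspring link: r = (1/2)^1 = 1/2.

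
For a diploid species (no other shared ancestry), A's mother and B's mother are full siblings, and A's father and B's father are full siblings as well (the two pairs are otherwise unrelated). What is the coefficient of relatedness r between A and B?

0.25

Relatedness sums over independent paths through distinct common ancestors.
A and B are related in two ways: first cousins through their mothers (r = 1/8) and first cousins through their fathers (r = 1/8) — i.e. double first cousins.
r = 1/8 + 1/8 = 1/4 = 0.25.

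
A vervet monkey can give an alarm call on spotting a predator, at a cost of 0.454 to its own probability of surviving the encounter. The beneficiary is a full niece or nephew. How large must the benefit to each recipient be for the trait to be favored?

r to a full niece or nephew = 0.25 (full aunt/uncle↔niece/nephew: two paths of length 3 through the shared grandparent pair: r = 2·(1/2)^3 = 1/4).
Hamilton's rule with n recipients of equal r: n·r·B > C, so B > C/(n·r) = 0.454/(1·0.25) = 1.816.

1.816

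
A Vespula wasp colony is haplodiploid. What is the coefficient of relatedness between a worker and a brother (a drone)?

Her haploid brother carries none of their father's genes and a random half of their mother's genome; that half matches the maternal half of her own genome with probability 1/2: r = 1/2 · 1/2 = 1/4.

0.25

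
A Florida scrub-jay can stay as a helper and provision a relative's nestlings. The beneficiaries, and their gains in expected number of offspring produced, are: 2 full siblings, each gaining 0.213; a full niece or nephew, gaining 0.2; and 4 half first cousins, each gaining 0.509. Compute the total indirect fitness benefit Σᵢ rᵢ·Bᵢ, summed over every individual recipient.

r to a full sibling = 1/2 (full sibs share both parents — two paths of length 2: r = 2·(1/2)^2 = 1/2).
r to a full niece or nephew = 1/4 (full aunt/uncle↔niece/nephew: two paths of length 3 through the shared grandparent pair: r = 2·(1/2)^3 = 1/4).
r to a half first cousin = 1/16 (half first cousins share one grandparent — one path of length 4: r = (1/2)^4 = 1/16).
Summing one r·B term per recipient: 2·0.5·0.213 + 1·0.25·0.2 + 4·0.0625·0.509 = 0.39025.

0.39025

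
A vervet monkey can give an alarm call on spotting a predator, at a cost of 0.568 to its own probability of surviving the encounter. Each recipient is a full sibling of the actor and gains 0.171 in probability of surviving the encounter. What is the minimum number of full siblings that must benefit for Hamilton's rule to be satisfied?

r to a full sibling = 0.5 (full sibs share both parents — two paths of length 2: r = 2·(1/2)^2 = 1/2).
Hamilton's rule: n·r·B > C  ⇒  n > C/(r·B) = 0.568/(0.5·0.171) = 6.643.
The smallest integer exceeding 6.643 is 7.

7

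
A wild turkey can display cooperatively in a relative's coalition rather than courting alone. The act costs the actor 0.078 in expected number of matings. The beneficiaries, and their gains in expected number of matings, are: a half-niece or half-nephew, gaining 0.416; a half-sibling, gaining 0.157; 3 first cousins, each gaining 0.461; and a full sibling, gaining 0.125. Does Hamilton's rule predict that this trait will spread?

Hamilton's rule: the trait is favored when the sum of r·B over every recipient exceeds the actor's cost C.
r to a half-niece or half-nephew = 0.125 (half-aunt/uncle↔niece/nephew: one path of length 3: r = (1/2)^3 = 1/8).
r to a half-sibling = 0.25 (half-sibs share one parent — one path of length 2: r = (1/2)^2 = 1/4).
r to a first cousin = 1/8 (first cousins share one grandparent pair — two paths of length 4: r = 2·(1/2)^4 = 1/8).
r to a full sibling = 1/2 (full sibs share both parents — two paths of length 2: r = 2·(1/2)^2 = 1/2).
Summing one r·B term per recipient: 1·0.125·0.416 + 1·0.25·0.157 + 3·0.125·0.461 + 1·0.5·0.125 = 0.326625.
0.326625 > 0.078: the indirect benefit exceeds the cost.

Yes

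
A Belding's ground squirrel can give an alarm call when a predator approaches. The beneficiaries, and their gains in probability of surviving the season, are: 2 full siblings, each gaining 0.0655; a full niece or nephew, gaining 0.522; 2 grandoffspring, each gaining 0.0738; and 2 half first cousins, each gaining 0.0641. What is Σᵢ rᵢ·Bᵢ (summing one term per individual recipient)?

0.2409125

r to a full sibling = 1/2 (full sibs share both parents — two paths of length 2: r = 2·(1/2)^2 = 1/2).
r to a full niece or nephew = 1/4 (full aunt/uncle↔niece/nephew: two paths of length 3 through the shared grandparent pair: r = 2·(1/2)^3 = 1/4).
r to a grandoffspring = 0.25 (two parent–offspring links: r = (1/2)^2 = 1/4).
r to a half first cousin = 1/16 (half first cousins share one grandparent — one path of length 4: r = (1/2)^4 = 1/16).
Summing one r·B term per recipient: 2·0.5·0.0655 + 1·0.25·0.522 + 2·0.25·0.0738 + 2·0.0625·0.0641 = 0.2409125.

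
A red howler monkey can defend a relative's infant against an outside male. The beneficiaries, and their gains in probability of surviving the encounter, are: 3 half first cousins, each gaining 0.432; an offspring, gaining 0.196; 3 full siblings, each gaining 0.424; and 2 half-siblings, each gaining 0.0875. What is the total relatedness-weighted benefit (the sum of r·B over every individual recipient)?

r to a half first cousin = 1/16 (half first cousins share one grandparent — one path of length 4: r = (1/2)^4 = 1/16).
r to an offspring = 1/2 (one parent–offspring link: r = (1/2)^1 = 1/2).
r to a full sibling = 0.5 (full sibs share both parents — two paths of length 2: r = 2·(1/2)^2 = 1/2).
r to a half-sibling = 0.25 (half-sibs share one parent — one path of length 2: r = (1/2)^2 = 1/4).
Summing one r·B term per recipient: 3·0.0625·0.432 + 1·0.5·0.196 + 3·0.5·0.424 + 2·0.25·0.0875 = 0.85875.

0.85875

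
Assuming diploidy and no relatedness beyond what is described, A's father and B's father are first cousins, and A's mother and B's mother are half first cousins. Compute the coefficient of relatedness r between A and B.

Wright's path rule: contributions from independent ancestry routes add.
A and B are related in two ways: second cousins through their fathers (r = 1/32) and half second cousins through their mothers (r = 1/64).
r = 1/32 + 1/64 = 3/64 = 0.046875.

0.046875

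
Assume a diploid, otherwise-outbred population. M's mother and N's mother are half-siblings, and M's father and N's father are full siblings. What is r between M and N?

With two independent routes of shared ancestry, r is the sum of the two contributions.
M and N are related in two ways: half first cousins through their mothers (r = 1/16) and first cousins through their fathers (r = 1/8).
r = 1/16 + 1/8 = 0.1875.

0.1875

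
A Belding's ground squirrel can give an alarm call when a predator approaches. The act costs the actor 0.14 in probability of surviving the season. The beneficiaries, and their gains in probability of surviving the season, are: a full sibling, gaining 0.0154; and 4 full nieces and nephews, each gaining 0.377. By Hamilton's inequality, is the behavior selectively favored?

Hamilton's rule: the trait is favored when the sum of r·B over every recipient exceeds the actor's cost C.
r to a full sibling = 0.5 (full sibs share both parents — two paths of length 2: r = 2·(1/2)^2 = 1/2).
r to a full niece or nephew = 1/4 (full aunt/uncle↔niece/nephew: two paths of length 3 through the shared grandparent pair: r = 2·(1/2)^3 = 1/4).
Summing one r·B term per recipient: 1·0.5·0.0154 + 4·0.25·0.377 = 0.3847.
0.3847 > 0.14: the indirect benefit exceeds the cost.

Yes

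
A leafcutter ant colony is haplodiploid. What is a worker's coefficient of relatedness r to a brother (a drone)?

0.25

Her haploid brother carries none of their father's genes and a random half of their mother's genome; that half matches the maternal half of her own genome with probability 1/2: r = 1/2 · 1/2 = 1/4.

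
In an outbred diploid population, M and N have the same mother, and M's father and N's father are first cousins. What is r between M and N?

With two independent routes of shared ancestry, r is the sum of the two contributions.
M and N are related in two ways: half-sibs through their shared mother (r = 1/4) and second cousins through their fathers (r = 1/32).
r = 1/4 + 1/32 = 9/32 = 0.28125.

0.28125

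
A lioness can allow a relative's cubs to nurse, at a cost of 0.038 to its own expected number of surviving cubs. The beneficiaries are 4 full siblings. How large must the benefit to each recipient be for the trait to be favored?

r to a full sibling = 0.5 (full sibs share both parents — two paths of length 2: r = 2·(1/2)^2 = 1/2).
Hamilton's rule with n recipients of equal r: n·r·B > C, so B > C/(n·r) = 0.038/(4·0.5) = 0.019.

0.019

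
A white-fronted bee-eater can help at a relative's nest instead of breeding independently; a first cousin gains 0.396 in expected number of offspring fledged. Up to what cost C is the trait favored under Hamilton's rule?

0.0495

r to a first cousin = 0.125 (first cousins share one grandparent pair — two paths of length 4: r = 2·(1/2)^4 = 1/8).
Hamilton's rule: n·r·B > C, so the trait is favored while C < n·r·B = 1·0.125·0.396 = 0.0495.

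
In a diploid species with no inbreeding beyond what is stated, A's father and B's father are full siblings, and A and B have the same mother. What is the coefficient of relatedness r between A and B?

Wright's path rule: contributions from independent ancestry routes add.
A and B are related in two ways: first cousins through their fathers (r = 1/8) and half-sibs through their shared mother (r = 1/4).
r = 1/8 + 1/4 = 0.375.

0.375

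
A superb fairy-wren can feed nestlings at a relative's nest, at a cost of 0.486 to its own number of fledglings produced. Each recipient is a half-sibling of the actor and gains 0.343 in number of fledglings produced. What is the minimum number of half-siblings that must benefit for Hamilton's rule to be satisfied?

6

r to a half-sibling = 1/4 (half-sibs share one parent — one path of length 2: r = (1/2)^2 = 1/4).
Hamilton's rule: n·r·B > C  ⇒  n > C/(r·B) = 0.486/(0.25·0.343) = 5.668.
The smallest integer exceeding 5.668 is 6.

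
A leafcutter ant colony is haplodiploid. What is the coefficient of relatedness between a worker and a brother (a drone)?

Her haploid brother carries none of their father's genes and a random half of their mother's genome; that half matches the maternal half of her own genome with probability 1/2: r = 1/2 · 1/2 = 1/4.

0.25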